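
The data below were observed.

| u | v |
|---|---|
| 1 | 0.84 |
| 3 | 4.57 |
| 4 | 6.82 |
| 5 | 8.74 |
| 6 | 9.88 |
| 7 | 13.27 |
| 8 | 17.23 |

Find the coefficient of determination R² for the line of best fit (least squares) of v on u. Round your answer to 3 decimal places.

n = 7, Σx = 34, Σy = 61.35, Σxy = 375.54, Σx² = 200, Σy² = 715.0707
Sxx = Σx² − (Σx)²/n = 200 − 165.142857 = 34.857143
Sxy = Σxy − (Σx)(Σy)/n = 375.54 − 297.985714 = 77.554286
Syy = Σy² − (Σy)²/n = 715.0707 − 537.688929 = 177.381771
R² = Sxy²/(Sxx·Syy) = (77.554286)²/(34.857143·177.381771) = 0.972771

0.973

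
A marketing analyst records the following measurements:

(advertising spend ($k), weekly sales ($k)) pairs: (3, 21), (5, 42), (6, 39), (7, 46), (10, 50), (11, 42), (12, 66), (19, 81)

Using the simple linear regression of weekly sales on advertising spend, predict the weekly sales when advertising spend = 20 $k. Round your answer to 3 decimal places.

n = 8, Σx = 73, Σy = 387, Σxy = 4122, Σx² = 845
Sxx = Σx² − (Σx)²/n = 845 − 666.125 = 178.875
Sxy = Σxy − (Σx)(Σy)/n = 4122 − 3531.375 = 590.625
b = Sxy/Sxx = 590.625/178.875 = 3.301887
a = ȳ − b·x̄ = 48.375 − 3.301887·9.125 = 18.245283
ŷ(20) = a + b·20 = 18.245283 + 3.301887·20 = 84.283019

84.283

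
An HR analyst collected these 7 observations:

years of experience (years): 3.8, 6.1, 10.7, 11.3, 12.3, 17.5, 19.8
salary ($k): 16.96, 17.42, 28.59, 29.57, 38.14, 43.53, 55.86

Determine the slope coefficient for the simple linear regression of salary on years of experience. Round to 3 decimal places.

n = 7, Σx = 81.5, Σy = 230.07, Σxy = 3147.689, Σx² = 1143.41
Sxx = Σx² − (Σx)²/n = 1143.41 − 948.892857 = 194.517143
Sxy = Σxy − (Σx)(Σy)/n = 3147.689 − 2678.672143 = 469.016857
b = Sxy/Sxx = 469.016857/194.517143 = 2.411185

2.411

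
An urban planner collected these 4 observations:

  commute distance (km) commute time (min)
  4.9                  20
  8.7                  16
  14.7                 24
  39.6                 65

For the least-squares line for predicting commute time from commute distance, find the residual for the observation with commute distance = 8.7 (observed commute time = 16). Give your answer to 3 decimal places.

-3.459

n = 4, Σx = 67.9, Σy = 125, Σxy = 3164, Σx² = 1883.95
Sxx = Σx² − (Σx)²/n = 1883.95 − 1152.6025 = 731.3475
Sxy = Σxy − (Σx)(Σy)/n = 3164 − 2121.875 = 1042.125
b = Sxy/Sxx = 1042.125/731.3475 = 1.424938
a = ȳ − b·x̄ = 31.25 − 1.424938·16.975 = 7.061674
ŷ(8.7) = 7.061674 + 1.424938·8.7 = 19.458636
residual = y − ŷ = 16 − 19.458636 = -3.458636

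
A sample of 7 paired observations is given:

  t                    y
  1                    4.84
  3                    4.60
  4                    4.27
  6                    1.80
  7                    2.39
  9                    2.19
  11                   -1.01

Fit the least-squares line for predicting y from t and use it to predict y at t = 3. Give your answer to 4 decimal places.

n = 7, Σx = 41, Σy = 19.08, Σxy = 71.85, Σx² = 313
Sxx = Σx² − (Σx)²/n = 313 − 240.142857 = 72.857143
Sxy = Σxy − (Σx)(Σy)/n = 71.85 − 111.754286 = -39.904286
b = Sxy/Sxx = -39.904286/72.857143 = -0.547706
a = ȳ − b·x̄ = 2.725714 − (-0.547706)·5.857143 = 5.933706
ŷ(3) = a + b·3 = 5.933706 + (-0.547706)·3 = 4.290588

4.2906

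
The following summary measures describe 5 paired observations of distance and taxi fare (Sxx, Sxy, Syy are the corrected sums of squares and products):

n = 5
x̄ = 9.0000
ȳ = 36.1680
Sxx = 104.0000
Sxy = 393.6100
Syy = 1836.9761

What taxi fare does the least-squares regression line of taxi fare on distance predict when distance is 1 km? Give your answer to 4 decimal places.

5.8903

b = Sxy/Sxx = 393.61/104 = 3.784712
a = ȳ − b·x̄ = 36.168 − 3.784712·9 = 2.105596
ŷ(1) = a + b·1 = 2.105596 + 3.784712·1 = 5.890308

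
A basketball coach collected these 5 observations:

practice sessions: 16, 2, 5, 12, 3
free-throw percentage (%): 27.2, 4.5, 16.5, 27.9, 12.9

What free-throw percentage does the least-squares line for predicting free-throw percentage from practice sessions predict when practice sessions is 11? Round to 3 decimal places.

n = 5, Σx = 38, Σy = 89, Σxy = 900.2, Σx² = 438
Sxx = Σx² − (Σx)²/n = 438 − 288.8 = 149.2
Sxy = Σxy − (Σx)(Σy)/n = 900.2 − 676.4 = 223.8
b = Sxy/Sxx = 223.8/149.2 = 1.5
a = ȳ − b·x̄ = 17.8 − 1.5·7.6 = 6.4
ŷ(11) = a + b·11 = 6.4 + 1.5·11 = 22.9

22.900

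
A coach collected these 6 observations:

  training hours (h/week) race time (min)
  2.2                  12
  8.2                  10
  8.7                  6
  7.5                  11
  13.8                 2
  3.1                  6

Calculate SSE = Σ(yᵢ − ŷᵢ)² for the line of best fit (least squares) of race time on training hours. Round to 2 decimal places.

n = 6, Σx = 43.5, Σy = 47, Σxy = 289.3, Σx² = 404.07, Σy² = 441
Sxx = Σx² − (Σx)²/n = 404.07 − 315.375 = 88.695
Sxy = Σxy − (Σx)(Σy)/n = 289.3 − 340.75 = -51.45
Syy = Σy² − (Σy)²/n = 441 − 368.166667 = 72.833333
b = Sxy/Sxx = -51.45/88.695 = -0.580078
SSE = Syy − b·Sxy = 72.833333 − (-0.580078)·(-51.45) = 42.988331

42.99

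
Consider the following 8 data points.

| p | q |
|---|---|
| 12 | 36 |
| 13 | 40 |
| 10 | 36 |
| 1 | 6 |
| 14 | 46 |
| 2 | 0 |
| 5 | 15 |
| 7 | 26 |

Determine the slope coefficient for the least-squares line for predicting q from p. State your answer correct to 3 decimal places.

3.290

n = 8, Σx = 64, Σy = 205, Σxy = 2219, Σx² = 688
Sxx = Σx² − (Σx)²/n = 688 − 512 = 176
Sxy = Σxy − (Σx)(Σy)/n = 2219 − 1640 = 579
b = Sxy/Sxx = 579/176 = 3.289773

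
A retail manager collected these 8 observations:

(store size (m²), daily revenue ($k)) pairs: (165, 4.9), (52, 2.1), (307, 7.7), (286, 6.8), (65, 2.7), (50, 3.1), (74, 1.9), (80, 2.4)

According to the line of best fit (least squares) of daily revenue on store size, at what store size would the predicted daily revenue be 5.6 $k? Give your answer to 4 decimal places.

n = 8, Σx = 1079, Σy = 31.6, Σxy = 5889.5, Σx² = 224575
Sxx = Σx² − (Σx)²/n = 224575 − 145530.125 = 79044.875
Sxy = Σxy − (Σx)(Σy)/n = 5889.5 − 4262.05 = 1627.45
b = Sxy/Sxx = 1627.45/79044.875 = 0.020589
a = ȳ − b·x̄ = 3.95 − 0.020589·134.875 = 1.173067
Set a + b·x = 5.6: x = (5.6 − 1.173067) / 0.020589 = 215.015123

215.0151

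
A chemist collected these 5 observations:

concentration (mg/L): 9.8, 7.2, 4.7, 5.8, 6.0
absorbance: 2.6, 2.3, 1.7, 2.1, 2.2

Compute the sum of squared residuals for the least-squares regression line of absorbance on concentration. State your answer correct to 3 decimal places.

n = 5, Σx = 33.5, Σy = 10.9, Σxy = 75.41, Σx² = 239.61, Σy² = 24.19
Sxx = Σx² − (Σx)²/n = 239.61 − 224.45 = 15.16
Sxy = Σxy − (Σx)(Σy)/n = 75.41 − 73.03 = 2.38
Syy = Σy² − (Σy)²/n = 24.19 − 23.762 = 0.428
b = Sxy/Sxx = 2.38/15.16 = 0.156992
SSE = Syy − b·Sxy = 0.428 − 0.156992·2.38 = 0.054359

0.054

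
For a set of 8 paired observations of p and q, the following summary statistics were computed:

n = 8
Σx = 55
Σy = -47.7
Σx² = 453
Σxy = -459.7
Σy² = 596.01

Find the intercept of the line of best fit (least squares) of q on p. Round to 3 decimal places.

6.136

Sxx = Σx² − (Σx)²/n = 453 − 378.125 = 74.875
Sxy = Σxy − (Σx)(Σy)/n = -459.7 − (-327.9375) = -131.7625
b = Sxy/Sxx = -131.7625/74.875 = -1.759766
a = ȳ − b·x̄ = -5.9625 − (-1.759766)·6.875 = 6.135893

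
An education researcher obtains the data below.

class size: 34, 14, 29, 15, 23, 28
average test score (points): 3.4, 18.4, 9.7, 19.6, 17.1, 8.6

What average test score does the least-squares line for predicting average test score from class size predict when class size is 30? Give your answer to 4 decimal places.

n = 6, Σx = 143, Σy = 76.8, Σxy = 1582.6, Σx² = 3731
Sxx = Σx² − (Σx)²/n = 3731 − 3408.166667 = 322.833333
Sxy = Σxy − (Σx)(Σy)/n = 1582.6 − 1830.4 = -247.8
b = Sxy/Sxx = -247.8/322.833333 = -0.767579
a = ȳ − b·x̄ = 12.8 − (-0.767579)·23.833333 = 31.093960
ŷ(30) = a + b·30 = 31.093960 + (-0.767579)·30 = 8.066598

8.0666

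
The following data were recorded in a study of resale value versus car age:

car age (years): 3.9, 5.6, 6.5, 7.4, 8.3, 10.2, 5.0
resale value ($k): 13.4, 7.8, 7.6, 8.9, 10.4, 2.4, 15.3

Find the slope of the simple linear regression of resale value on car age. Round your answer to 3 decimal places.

n = 7, Σx = 46.9, Σy = 65.8, Σxy = 398.5, Σx² = 341.51
Sxx = Σx² − (Σx)²/n = 341.51 − 314.23 = 27.28
Sxy = Σxy − (Σx)(Σy)/n = 398.5 − 440.86 = -42.36
b = Sxy/Sxx = -42.36/27.28 = -1.552786

-1.553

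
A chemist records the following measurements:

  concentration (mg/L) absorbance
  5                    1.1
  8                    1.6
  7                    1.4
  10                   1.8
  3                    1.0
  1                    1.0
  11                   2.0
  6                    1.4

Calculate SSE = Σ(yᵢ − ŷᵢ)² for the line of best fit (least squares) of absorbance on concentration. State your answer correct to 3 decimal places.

0.072

n = 8, Σx = 51, Σy = 11.3, Σxy = 80.5, Σx² = 405, Σy² = 16.93
Sxx = Σx² − (Σx)²/n = 405 − 325.125 = 79.875
Sxy = Σxy − (Σx)(Σy)/n = 80.5 − 72.0375 = 8.4625
Syy = Σy² − (Σy)²/n = 16.93 − 15.96125 = 0.96875
b = Sxy/Sxx = 8.4625/79.875 = 0.105947
SSE = Syy − b·Sxy = 0.96875 − 0.105947·8.4625 = 0.072175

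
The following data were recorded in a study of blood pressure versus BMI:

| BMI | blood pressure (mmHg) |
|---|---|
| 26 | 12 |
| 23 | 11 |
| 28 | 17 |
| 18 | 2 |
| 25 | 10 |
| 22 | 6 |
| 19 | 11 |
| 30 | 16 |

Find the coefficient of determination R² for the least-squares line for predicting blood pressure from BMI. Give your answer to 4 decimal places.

n = 8, Σx = 191, Σy = 85, Σxy = 2148, Σx² = 4683, Σy² = 1071
Sxx = Σx² − (Σx)²/n = 4683 − 4560.125 = 122.875
Sxy = Σxy − (Σx)(Σy)/n = 2148 − 2029.375 = 118.625
Syy = Σy² − (Σy)²/n = 1071 − 903.125 = 167.875
R² = Sxy²/(Sxx·Syy) = (118.625)²/(122.875·167.875) = 0.682186

0.6822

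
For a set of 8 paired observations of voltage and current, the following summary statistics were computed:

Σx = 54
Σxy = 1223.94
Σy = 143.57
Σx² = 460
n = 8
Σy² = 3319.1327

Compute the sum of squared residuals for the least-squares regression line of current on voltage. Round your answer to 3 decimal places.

62.540

Sxx = Σx² − (Σx)²/n = 460 − 364.5 = 95.5
Sxy = Σxy − (Σx)(Σy)/n = 1223.94 − 969.0975 = 254.8425
Syy = Σy² − (Σy)²/n = 3319.1327 − 2576.543113 = 742.589587
b = Sxy/Sxx = 254.8425/95.5 = 2.668508
SSE = Syy − b·Sxy = 742.589587 − 2.668508·254.8425 = 62.540375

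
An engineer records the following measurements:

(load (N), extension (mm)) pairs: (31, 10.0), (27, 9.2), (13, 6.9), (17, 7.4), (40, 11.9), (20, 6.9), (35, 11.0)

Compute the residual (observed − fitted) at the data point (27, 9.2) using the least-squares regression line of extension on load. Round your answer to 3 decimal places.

n = 7, Σx = 183, Σy = 63.3, Σxy = 1772.9, Σx² = 5373
Sxx = Σx² − (Σx)²/n = 5373 − 4784.142857 = 588.857143
Sxy = Σxy − (Σx)(Σy)/n = 1772.9 − 1654.842857 = 118.057143
b = Sxy/Sxx = 118.057143/588.857143 = 0.200485
a = ȳ − b·x̄ = 9.042857 − 0.200485·26.142857 = 3.801601
ŷ(27) = 3.801601 + 0.200485·27 = 9.214702
residual = y − ŷ = 9.2 − 9.214702 = -0.014702

-0.015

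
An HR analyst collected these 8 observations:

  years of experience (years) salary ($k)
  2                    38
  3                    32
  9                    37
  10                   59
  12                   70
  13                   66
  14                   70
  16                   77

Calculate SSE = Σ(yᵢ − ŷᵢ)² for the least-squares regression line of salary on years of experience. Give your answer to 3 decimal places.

379.346

n = 8, Σx = 79, Σy = 449, Σxy = 5005, Σx² = 959, Σy² = 27403
Sxx = Σx² − (Σx)²/n = 959 − 780.125 = 178.875
Sxy = Σxy − (Σx)(Σy)/n = 5005 − 4433.875 = 571.125
Syy = Σy² − (Σy)²/n = 27403 − 25200.125 = 2202.875
b = Sxy/Sxx = 571.125/178.875 = 3.192872
SSE = Syy − b·Sxy = 2202.875 − 3.192872·571.125 = 379.345912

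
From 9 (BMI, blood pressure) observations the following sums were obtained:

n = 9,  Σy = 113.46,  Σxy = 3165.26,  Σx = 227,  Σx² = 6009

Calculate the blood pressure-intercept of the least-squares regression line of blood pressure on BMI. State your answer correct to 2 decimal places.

Sxx = Σx² − (Σx)²/n = 6009 − 5725.444444 = 283.555556
Sxy = Σxy − (Σx)(Σy)/n = 3165.26 − 2861.713333 = 303.546667
b = Sxy/Sxx = 303.546667/283.555556 = 1.070502
a = ȳ − b·x̄ = 12.606667 − 1.070502·25.222222 = -14.393762

-14.39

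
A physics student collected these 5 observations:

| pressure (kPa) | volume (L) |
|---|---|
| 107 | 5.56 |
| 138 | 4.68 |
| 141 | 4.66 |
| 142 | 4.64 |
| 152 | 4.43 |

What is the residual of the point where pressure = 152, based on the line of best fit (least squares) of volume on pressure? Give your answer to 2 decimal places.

0.05

n = 5, Σx = 680, Σy = 23.97, Σxy = 3230.06, Σx² = 93642
Sxx = Σx² − (Σx)²/n = 93642 − 92480 = 1162
Sxy = Σxy − (Σx)(Σy)/n = 3230.06 − 3259.92 = -29.86
b = Sxy/Sxx = -29.86/1162 = -0.025697
a = ȳ − b·x̄ = 4.794 − (-0.025697)·136 = 8.288802
ŷ(152) = 8.288802 + (-0.025697)·152 = 4.382847
residual = y − ŷ = 4.43 − 4.382847 = 0.047153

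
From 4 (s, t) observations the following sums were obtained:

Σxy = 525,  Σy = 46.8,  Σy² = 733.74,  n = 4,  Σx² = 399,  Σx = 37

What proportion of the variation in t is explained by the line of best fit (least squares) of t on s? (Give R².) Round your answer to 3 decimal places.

0.803

Sxx = Σx² − (Σx)²/n = 399 − 342.25 = 56.75
Sxy = Σxy − (Σx)(Σy)/n = 525 − 432.9 = 92.1
Syy = Σy² − (Σy)²/n = 733.74 − 547.56 = 186.18
R² = Sxy²/(Sxx·Syy) = (92.1)²/(56.75·186.18) = 0.802824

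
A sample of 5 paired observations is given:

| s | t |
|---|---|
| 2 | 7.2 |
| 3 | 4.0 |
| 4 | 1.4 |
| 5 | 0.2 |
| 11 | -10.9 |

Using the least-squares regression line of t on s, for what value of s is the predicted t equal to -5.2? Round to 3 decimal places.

7.894

n = 5, Σx = 25, Σy = 1.9, Σxy = -86.9, Σx² = 175
Sxx = Σx² − (Σx)²/n = 175 − 125 = 50
Sxy = Σxy − (Σx)(Σy)/n = -86.9 − 9.5 = -96.4
b = Sxy/Sxx = -96.4/50 = -1.928
a = ȳ − b·x̄ = 0.38 − (-1.928)·5 = 10.02
Set a + b·x = -5.2: x = (-5.2 − 10.02) / (-1.928) = 7.894191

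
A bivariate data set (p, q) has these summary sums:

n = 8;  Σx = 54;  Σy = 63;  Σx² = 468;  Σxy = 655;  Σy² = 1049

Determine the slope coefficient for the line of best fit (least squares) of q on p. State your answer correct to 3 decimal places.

Sxx = Σx² − (Σx)²/n = 468 − 364.5 = 103.5
Sxy = Σxy − (Σx)(Σy)/n = 655 − 425.25 = 229.75
b = Sxy/Sxx = 229.75/103.5 = 2.219807

2.220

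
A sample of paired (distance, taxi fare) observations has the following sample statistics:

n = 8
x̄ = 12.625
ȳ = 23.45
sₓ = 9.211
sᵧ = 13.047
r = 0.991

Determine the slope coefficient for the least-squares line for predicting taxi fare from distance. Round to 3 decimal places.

b = r · sᵧ/sₓ = 0.991 · 13.047/9.211 = 1.403710

1.404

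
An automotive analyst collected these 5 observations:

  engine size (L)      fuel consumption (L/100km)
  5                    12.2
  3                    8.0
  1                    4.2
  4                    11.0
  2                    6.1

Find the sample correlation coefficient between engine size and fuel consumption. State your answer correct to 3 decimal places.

0.994

n = 5, Σx = 15, Σy = 41.5, Σxy = 145.4, Σx² = 55, Σy² = 388.69
Sxx = Σx² − (Σx)²/n = 55 − 45 = 10
Sxy = Σxy − (Σx)(Σy)/n = 145.4 − 124.5 = 20.9
Syy = Σy² − (Σy)²/n = 388.69 − 344.45 = 44.24
r = Sxy/√(Sxx·Syy) = 20.9/√(442.4) = 20.9/21.033307 = 0.993662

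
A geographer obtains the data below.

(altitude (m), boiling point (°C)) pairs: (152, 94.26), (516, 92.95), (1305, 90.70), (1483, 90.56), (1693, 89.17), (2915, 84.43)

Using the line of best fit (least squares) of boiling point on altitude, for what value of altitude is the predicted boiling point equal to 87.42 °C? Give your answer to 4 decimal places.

n = 6, Σx = 8064, Σy = 542.07, Σxy = 712031.96, Σx² = 15555148
Sxx = Σx² − (Σx)²/n = 15555148 − 10838016 = 4717132
Sxy = Σxy − (Σx)(Σy)/n = 712031.96 − 728542.08 = -16510.12
b = Sxy/Sxx = -16510.12/4717132 = -0.003500
a = ȳ − b·x̄ = 90.345 − (-0.003500)·1344 = 95.049045
Set a + b·x = 87.42: x = (87.42 − 95.049045) / (-0.003500) = 2179.706288

2179.7063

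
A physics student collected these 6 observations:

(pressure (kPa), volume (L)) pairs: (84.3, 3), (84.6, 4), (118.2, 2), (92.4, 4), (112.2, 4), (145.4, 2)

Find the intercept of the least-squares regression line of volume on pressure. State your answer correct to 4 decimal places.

6.1656

n = 6, Σx = 637.1, Σy = 19, Σxy = 1936.9, Σx² = 70502.65
Sxx = Σx² − (Σx)²/n = 70502.65 − 67649.401667 = 2853.248333
Sxy = Σxy − (Σx)(Σy)/n = 1936.9 − 2017.483333 = -80.583333
b = Sxy/Sxx = -80.583333/2853.248333 = -0.028243
a = ȳ − b·x̄ = 3.166667 − (-0.028243)·106.183333 = 6.165567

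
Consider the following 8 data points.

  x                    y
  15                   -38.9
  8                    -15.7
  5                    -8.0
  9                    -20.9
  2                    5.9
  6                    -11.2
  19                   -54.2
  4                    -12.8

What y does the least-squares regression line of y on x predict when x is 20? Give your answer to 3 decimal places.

n = 8, Σx = 68, Σy = -155.8, Σxy = -2073.6, Σx² = 812
Sxx = Σx² − (Σx)²/n = 812 − 578 = 234
Sxy = Σxy − (Σx)(Σy)/n = -2073.6 − (-1324.3) = -749.3
b = Sxy/Sxx = -749.3/234 = -3.202137
a = ȳ − b·x̄ = -19.475 − (-3.202137)·8.5 = 7.743162
ŷ(20) = a + b·20 = 7.743162 + (-3.202137)·20 = -56.299573

-56.300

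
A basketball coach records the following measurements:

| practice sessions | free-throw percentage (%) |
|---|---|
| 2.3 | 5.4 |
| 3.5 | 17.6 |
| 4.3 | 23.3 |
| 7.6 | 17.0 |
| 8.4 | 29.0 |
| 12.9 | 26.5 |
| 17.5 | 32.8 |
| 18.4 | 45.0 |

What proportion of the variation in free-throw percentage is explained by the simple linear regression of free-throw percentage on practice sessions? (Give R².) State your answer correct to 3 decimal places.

n = 8, Σx = 74.9, Σy = 196.6, Σxy = 2290.86, Σx² = 975.57, Σy² = 5814.9
Sxx = Σx² − (Σx)²/n = 975.57 − 701.25125 = 274.31875
Sxy = Σxy − (Σx)(Σy)/n = 2290.86 − 1840.6675 = 450.1925
Syy = Σy² − (Σy)²/n = 5814.9 − 4831.445 = 983.455
R² = Sxy²/(Sxx·Syy) = (450.1925)²/(274.31875·983.455) = 0.751254

0.751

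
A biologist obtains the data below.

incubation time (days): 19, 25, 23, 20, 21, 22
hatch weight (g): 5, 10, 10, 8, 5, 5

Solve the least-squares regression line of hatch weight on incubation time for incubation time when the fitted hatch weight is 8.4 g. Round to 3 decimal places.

23.236

n = 6, Σx = 130, Σy = 43, Σxy = 950, Σx² = 2840
Sxx = Σx² − (Σx)²/n = 2840 − 2816.666667 = 23.333333
Sxy = Σxy − (Σx)(Σy)/n = 950 − 931.666667 = 18.333333
b = Sxy/Sxx = 18.333333/23.333333 = 0.785714
a = ȳ − b·x̄ = 7.166667 − 0.785714·21.666667 = -9.857143
Set a + b·x = 8.4: x = (8.4 − (-9.857143)) / 0.785714 = 23.236364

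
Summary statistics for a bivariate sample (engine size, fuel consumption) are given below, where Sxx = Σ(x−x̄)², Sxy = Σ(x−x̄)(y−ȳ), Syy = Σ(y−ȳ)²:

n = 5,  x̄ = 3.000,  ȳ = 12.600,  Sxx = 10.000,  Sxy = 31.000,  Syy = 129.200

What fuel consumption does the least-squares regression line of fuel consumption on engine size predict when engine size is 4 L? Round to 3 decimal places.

15.700

b = Sxy/Sxx = 31/10 = 3.1
a = ȳ − b·x̄ = 12.6 − 3.1·3 = 3.3
ŷ(4) = a + b·4 = 3.3 + 3.1·4 = 15.7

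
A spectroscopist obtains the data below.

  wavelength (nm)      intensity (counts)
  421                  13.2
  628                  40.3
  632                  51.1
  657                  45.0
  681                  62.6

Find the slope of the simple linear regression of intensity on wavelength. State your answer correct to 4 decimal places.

n = 5, Σx = 3019, Σy = 212.2, Σxy = 135356.4, Σx² = 1866459
Sxx = Σx² − (Σx)²/n = 1866459 − 1822872.2 = 43586.8
Sxy = Σxy − (Σx)(Σy)/n = 135356.4 − 128126.36 = 7230.04
b = Sxy/Sxx = 7230.04/43586.8 = 0.165877

0.1659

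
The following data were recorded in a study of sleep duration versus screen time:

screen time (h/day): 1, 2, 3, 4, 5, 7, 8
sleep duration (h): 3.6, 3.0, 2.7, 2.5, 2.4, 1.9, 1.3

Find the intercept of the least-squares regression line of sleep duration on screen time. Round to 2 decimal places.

n = 7, Σx = 30, Σy = 17.4, Σxy = 63.4, Σx² = 168
Sxx = Σx² − (Σx)²/n = 168 − 128.571429 = 39.428571
Sxy = Σxy − (Σx)(Σy)/n = 63.4 − 74.571429 = -11.171429
b = Sxy/Sxx = -11.171429/39.428571 = -0.283333
a = ȳ − b·x̄ = 2.485714 − (-0.283333)·4.285714 = 3.7

3.70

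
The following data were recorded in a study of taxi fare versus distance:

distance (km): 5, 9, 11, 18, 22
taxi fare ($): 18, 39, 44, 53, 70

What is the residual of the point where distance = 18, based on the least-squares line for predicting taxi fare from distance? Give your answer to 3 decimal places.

n = 5, Σx = 65, Σy = 224, Σxy = 3419, Σx² = 1035
Sxx = Σx² − (Σx)²/n = 1035 − 845 = 190
Sxy = Σxy − (Σx)(Σy)/n = 3419 − 2912 = 507
b = Sxy/Sxx = 507/190 = 2.668421
a = ȳ − b·x̄ = 44.8 − 2.668421·13 = 10.110526
ŷ(18) = 10.110526 + 2.668421·18 = 58.142105
residual = y − ŷ = 53 − 58.142105 = -5.142105

-5.142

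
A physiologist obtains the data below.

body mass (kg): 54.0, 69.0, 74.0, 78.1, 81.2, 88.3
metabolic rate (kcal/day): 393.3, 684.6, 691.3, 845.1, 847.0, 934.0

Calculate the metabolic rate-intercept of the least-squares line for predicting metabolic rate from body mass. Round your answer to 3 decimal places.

n = 6, Σx = 444.6, Σy = 4395.3, Σxy = 336882.71, Σx² = 33642.94
Sxx = Σx² − (Σx)²/n = 33642.94 − 32944.86 = 698.08
Sxy = Σxy − (Σx)(Σy)/n = 336882.71 − 325691.73 = 11190.98
b = Sxy/Sxx = 11190.98/698.08 = 16.031085
a = ȳ − b·x̄ = 732.55 − 16.031085·74.1 = -455.353418

-455.353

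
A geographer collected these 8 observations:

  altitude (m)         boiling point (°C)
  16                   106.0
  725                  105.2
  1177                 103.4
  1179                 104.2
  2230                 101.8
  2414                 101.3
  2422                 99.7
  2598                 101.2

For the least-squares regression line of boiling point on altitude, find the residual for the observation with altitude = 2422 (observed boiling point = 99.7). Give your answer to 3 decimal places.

-1.330

n = 8, Σx = 12761, Σy = 822.8, Σxy = 1298462.8, Σx² = 26717235
Sxx = Σx² − (Σx)²/n = 26717235 − 20355390.125 = 6361844.875
Sxy = Σxy − (Σx)(Σy)/n = 1298462.8 − 1312468.85 = -14006.05
b = Sxy/Sxx = -14006.05/6361844.875 = -0.002202
a = ȳ − b·x̄ = 102.85 − (-0.002202)·1595.125 = 106.361780
ŷ(2422) = 106.361780 + (-0.002202)·2422 = 101.029576
residual = y − ŷ = 99.7 − 101.029576 = -1.329576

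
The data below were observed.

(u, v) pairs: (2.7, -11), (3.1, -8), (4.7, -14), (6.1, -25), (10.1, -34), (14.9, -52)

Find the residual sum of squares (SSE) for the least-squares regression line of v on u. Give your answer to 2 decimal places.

n = 6, Σx = 41.6, Σy = -144, Σxy = -1391, Σx² = 400.22, Σy² = 4866
Sxx = Σx² − (Σx)²/n = 400.22 − 288.426667 = 111.793333
Sxy = Σxy − (Σx)(Σy)/n = -1391 − (-998.4) = -392.6
Syy = Σy² − (Σy)²/n = 4866 − 3456 = 1410
b = Sxy/Sxx = -392.6/111.793333 = -3.511837
SSE = Syy − b·Sxy = 1410 − (-3.511837)·(-392.6) = 31.252669

31.25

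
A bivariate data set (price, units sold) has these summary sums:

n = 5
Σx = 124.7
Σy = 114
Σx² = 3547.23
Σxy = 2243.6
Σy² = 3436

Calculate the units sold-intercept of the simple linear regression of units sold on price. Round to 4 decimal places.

Sxx = Σx² − (Σx)²/n = 3547.23 − 3110.018 = 437.212
Sxy = Σxy − (Σx)(Σy)/n = 2243.6 − 2843.16 = -599.56
b = Sxy/Sxx = -599.56/437.212 = -1.371326
a = ȳ − b·x̄ = 22.8 − (-1.371326)·24.94 = 57.000860

57.0009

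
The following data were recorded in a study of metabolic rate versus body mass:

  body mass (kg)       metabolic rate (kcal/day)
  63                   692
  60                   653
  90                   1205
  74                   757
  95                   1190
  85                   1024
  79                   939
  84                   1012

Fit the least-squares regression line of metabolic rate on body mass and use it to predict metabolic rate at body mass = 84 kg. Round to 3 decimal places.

1022.041

n = 8, Σx = 630, Σy = 7472, Σxy = 606523, Σx² = 50692
Sxx = Σx² − (Σx)²/n = 50692 − 49612.5 = 1079.5
Sxy = Σxy − (Σx)(Σy)/n = 606523 − 588420 = 18103
b = Sxy/Sxx = 18103/1079.5 = 16.769801
a = ȳ − b·x̄ = 934 − 16.769801·78.75 = -386.621816
ŷ(84) = a + b·84 = -386.621816 + 16.769801·84 = 1022.041454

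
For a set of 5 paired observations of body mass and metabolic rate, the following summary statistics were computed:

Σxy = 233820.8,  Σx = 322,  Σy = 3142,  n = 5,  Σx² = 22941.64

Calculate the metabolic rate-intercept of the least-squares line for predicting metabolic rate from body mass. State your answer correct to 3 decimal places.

Sxx = Σx² − (Σx)²/n = 22941.64 − 20736.8 = 2204.84
Sxy = Σxy − (Σx)(Σy)/n = 233820.8 − 202344.8 = 31476
b = Sxy/Sxx = 31476/2204.84 = 14.275866
a = ȳ − b·x̄ = 628.4 − 14.275866·64.4 = -290.965759

-290.966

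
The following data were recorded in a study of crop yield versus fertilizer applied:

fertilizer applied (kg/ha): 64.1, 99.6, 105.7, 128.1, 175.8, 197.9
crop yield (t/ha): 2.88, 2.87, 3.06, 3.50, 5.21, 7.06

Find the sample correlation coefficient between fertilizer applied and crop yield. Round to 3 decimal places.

0.930

n = 6, Σx = 771.2, Σy = 24.58, Σxy = 3555.344, Σx² = 111681.12, Σy² = 115.1326
Sxx = Σx² − (Σx)²/n = 111681.12 − 99124.906667 = 12556.213333
Sxy = Σxy − (Σx)(Σy)/n = 3555.344 − 3159.349333 = 395.994667
Syy = Σy² − (Σy)²/n = 115.1326 − 100.696067 = 14.436533
r = Sxy/√(Sxx·Syy) = 395.994667/√(181268.192327) = 395.994667/425.756024 = 0.930098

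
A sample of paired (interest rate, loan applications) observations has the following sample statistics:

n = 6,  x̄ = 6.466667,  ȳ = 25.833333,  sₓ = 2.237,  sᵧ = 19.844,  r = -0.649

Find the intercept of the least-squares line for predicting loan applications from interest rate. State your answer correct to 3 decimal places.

63.063

b = r · sᵧ/sₓ = -0.649 · 19.844/2.237 = -5.757155
a = ȳ − b·x̄ = 25.833333 − (-5.757155)·6.466667 = 63.062938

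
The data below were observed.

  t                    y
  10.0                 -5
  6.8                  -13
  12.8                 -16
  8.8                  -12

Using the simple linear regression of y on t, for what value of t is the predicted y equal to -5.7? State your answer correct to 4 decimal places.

-5.6089

n = 4, Σx = 38.4, Σy = -46, Σxy = -448.8, Σx² = 387.52
Sxx = Σx² − (Σx)²/n = 387.52 − 368.64 = 18.88
Sxy = Σxy − (Σx)(Σy)/n = -448.8 − (-441.6) = -7.2
b = Sxy/Sxx = -7.2/18.88 = -0.381356
a = ȳ − b·x̄ = -11.5 − (-0.381356)·9.6 = -7.838983
Set a + b·x = -5.7: x = (-5.7 − (-7.838983)) / (-0.381356) = -5.608889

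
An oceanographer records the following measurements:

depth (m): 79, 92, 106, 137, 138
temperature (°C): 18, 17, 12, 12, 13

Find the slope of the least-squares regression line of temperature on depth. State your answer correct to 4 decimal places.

-0.0899

n = 5, Σx = 552, Σy = 72, Σxy = 7696, Σx² = 63754
Sxx = Σx² − (Σx)²/n = 63754 − 60940.8 = 2813.2
Sxy = Σxy − (Σx)(Σy)/n = 7696 − 7948.8 = -252.8
b = Sxy/Sxx = -252.8/2813.2 = -0.089862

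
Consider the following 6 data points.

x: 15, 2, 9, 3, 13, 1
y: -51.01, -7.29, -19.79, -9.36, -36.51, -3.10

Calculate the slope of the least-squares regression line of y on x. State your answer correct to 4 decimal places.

n = 6, Σx = 43, Σy = -127.06, Σxy = -1463.65, Σx² = 489
Sxx = Σx² − (Σx)²/n = 489 − 308.166667 = 180.833333
Sxy = Σxy − (Σx)(Σy)/n = -1463.65 − (-910.596667) = -553.053333
b = Sxy/Sxx = -553.053333/180.833333 = -3.058359

-3.0584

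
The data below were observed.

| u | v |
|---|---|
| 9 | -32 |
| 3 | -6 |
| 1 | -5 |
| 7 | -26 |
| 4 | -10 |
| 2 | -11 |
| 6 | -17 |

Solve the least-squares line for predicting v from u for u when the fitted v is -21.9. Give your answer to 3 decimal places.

n = 7, Σx = 32, Σy = -107, Σxy = -657, Σx² = 196
Sxx = Σx² − (Σx)²/n = 196 − 146.285714 = 49.714286
Sxy = Σxy − (Σx)(Σy)/n = -657 − (-489.142857) = -167.857143
b = Sxy/Sxx = -167.857143/49.714286 = -3.376437
a = ȳ − b·x̄ = -15.285714 − (-3.376437)·4.571429 = 0.149425
Set a + b·x = -21.9: x = (-21.9 − 0.149425) / (-3.376437) = 6.530383

6.530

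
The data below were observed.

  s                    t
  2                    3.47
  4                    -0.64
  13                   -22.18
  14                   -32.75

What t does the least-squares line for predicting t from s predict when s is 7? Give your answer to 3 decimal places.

-9.559

n = 4, Σx = 33, Σy = -52.1, Σxy = -742.46, Σx² = 385
Sxx = Σx² − (Σx)²/n = 385 − 272.25 = 112.75
Sxy = Σxy − (Σx)(Σy)/n = -742.46 − (-429.825) = -312.635
b = Sxy/Sxx = -312.635/112.75 = -2.772816
a = ȳ − b·x̄ = -13.025 − (-2.772816)·8.25 = 9.850732
ŷ(7) = a + b·7 = 9.850732 + (-2.772816)·7 = -9.558980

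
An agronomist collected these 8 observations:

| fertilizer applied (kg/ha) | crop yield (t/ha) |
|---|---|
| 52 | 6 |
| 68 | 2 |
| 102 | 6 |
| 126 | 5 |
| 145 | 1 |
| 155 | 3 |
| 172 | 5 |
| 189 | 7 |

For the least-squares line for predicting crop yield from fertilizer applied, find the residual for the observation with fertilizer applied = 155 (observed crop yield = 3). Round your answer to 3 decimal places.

n = 8, Σx = 1009, Σy = 35, Σxy = 4483, Σx² = 143963
Sxx = Σx² − (Σx)²/n = 143963 − 127260.125 = 16702.875
Sxy = Σxy − (Σx)(Σy)/n = 4483 − 4414.375 = 68.625
b = Sxy/Sxx = 68.625/16702.875 = 0.004109
a = ȳ − b·x̄ = 4.375 − 0.004109·126.125 = 3.856806
ŷ(155) = 3.856806 + 0.004109·155 = 4.493635
residual = y − ŷ = 3 − 4.493635 = -1.493635

-1.494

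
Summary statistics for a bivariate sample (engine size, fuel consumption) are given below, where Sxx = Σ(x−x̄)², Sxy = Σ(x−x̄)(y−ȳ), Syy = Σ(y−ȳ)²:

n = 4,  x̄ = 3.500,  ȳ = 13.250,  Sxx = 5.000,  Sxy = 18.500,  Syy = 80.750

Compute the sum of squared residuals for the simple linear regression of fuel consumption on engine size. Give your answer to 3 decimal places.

12.300

b = Sxy/Sxx = 18.5/5 = 3.7
SSE = Syy − b·Sxy = 80.75 − 3.7·18.5 = 12.3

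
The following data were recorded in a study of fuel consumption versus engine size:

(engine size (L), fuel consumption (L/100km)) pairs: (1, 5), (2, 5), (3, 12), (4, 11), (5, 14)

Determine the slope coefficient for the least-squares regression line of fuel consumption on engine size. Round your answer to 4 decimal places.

n = 5, Σx = 15, Σy = 47, Σxy = 165, Σx² = 55
Sxx = Σx² − (Σx)²/n = 55 − 45 = 10
Sxy = Σxy − (Σx)(Σy)/n = 165 − 141 = 24
b = Sxy/Sxx = 24/10 = 2.4

2.4000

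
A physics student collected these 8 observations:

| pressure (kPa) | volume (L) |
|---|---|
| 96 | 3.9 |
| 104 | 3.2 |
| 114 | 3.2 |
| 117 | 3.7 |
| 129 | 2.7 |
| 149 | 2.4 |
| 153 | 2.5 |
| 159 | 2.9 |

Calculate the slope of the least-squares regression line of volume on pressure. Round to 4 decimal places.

-0.0184

n = 8, Σx = 1021, Σy = 24.5, Σxy = 3054.4, Σx² = 134249
Sxx = Σx² − (Σx)²/n = 134249 − 130305.125 = 3943.875
Sxy = Σxy − (Σx)(Σy)/n = 3054.4 − 3126.8125 = -72.4125
b = Sxy/Sxx = -72.4125/3943.875 = -0.018361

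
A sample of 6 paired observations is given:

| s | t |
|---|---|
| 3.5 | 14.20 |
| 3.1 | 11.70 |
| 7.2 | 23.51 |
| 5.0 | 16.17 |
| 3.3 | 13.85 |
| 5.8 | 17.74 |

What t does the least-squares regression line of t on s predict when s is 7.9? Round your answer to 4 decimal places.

n = 6, Σx = 27.9, Σy = 97.17, Σxy = 484.689, Σx² = 143.23
Sxx = Σx² − (Σx)²/n = 143.23 − 129.735 = 13.495
Sxy = Σxy − (Σx)(Σy)/n = 484.689 − 451.8405 = 32.8485
b = Sxy/Sxx = 32.8485/13.495 = 2.434124
a = ȳ − b·x̄ = 16.195 − 2.434124·4.65 = 4.876325
ŷ(7.9) = a + b·7.9 = 4.876325 + 2.434124·7.9 = 24.105902

24.1059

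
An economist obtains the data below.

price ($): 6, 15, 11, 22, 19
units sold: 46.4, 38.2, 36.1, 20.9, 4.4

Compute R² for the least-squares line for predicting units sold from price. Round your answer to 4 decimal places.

0.6459

n = 5, Σx = 73, Σy = 146, Σxy = 1791.9, Σx² = 1227, Σy² = 5371.58
Sxx = Σx² − (Σx)²/n = 1227 − 1065.8 = 161.2
Sxy = Σxy − (Σx)(Σy)/n = 1791.9 − 2131.6 = -339.7
Syy = Σy² − (Σy)²/n = 5371.58 − 4263.2 = 1108.38
R² = Sxy²/(Sxx·Syy) = (-339.7)²/(161.2·1108.38) = 0.645858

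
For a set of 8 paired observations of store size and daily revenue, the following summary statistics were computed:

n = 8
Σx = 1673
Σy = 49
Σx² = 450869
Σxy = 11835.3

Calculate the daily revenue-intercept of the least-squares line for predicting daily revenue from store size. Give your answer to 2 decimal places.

2.84

Sxx = Σx² − (Σx)²/n = 450869 − 349866.125 = 101002.875
Sxy = Σxy − (Σx)(Σy)/n = 11835.3 − 10247.125 = 1588.175
b = Sxy/Sxx = 1588.175/101002.875 = 0.015724
a = ȳ − b·x̄ = 6.125 − 0.015724·209.125 = 2.836707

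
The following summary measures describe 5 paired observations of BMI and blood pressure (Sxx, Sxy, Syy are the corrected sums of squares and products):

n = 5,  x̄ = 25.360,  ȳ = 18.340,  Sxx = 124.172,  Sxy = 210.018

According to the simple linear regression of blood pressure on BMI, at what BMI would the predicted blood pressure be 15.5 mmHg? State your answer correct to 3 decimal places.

b = Sxy/Sxx = 210.018/124.172 = 1.691347
a = ȳ − b·x̄ = 18.34 − 1.691347·25.36 = -24.552572
Set a + b·x = 15.5: x = (15.5 − (-24.552572)) / 1.691347 = 23.680865

23.681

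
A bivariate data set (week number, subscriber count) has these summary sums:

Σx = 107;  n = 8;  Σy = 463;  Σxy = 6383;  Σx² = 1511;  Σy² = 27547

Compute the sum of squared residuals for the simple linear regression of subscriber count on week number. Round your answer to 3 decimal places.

297.133

Sxx = Σx² − (Σx)²/n = 1511 − 1431.125 = 79.875
Sxy = Σxy − (Σx)(Σy)/n = 6383 − 6192.625 = 190.375
Syy = Σy² − (Σy)²/n = 27547 − 26796.125 = 750.875
b = Sxy/Sxx = 190.375/79.875 = 2.383412
SSE = Syy − b·Sxy = 750.875 − 2.383412·190.375 = 297.133020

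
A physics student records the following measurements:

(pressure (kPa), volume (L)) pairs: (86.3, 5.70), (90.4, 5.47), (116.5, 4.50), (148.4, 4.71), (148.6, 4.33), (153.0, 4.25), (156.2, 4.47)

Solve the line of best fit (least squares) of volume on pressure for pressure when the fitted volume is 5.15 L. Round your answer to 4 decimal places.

106.3551

n = 7, Σx = 899.4, Σy = 33.43, Σxy = 4201.514, Σx² = 121104.06
Sxx = Σx² − (Σx)²/n = 121104.06 − 115560.051429 = 5544.008571
Sxy = Σxy − (Σx)(Σy)/n = 4201.514 − 4295.277429 = -93.763429
b = Sxy/Sxx = -93.763429/5544.008571 = -0.016913
a = ȳ − b·x̄ = 4.775714 − (-0.016913)·128.485714 = 6.948738
Set a + b·x = 5.15: x = (5.15 − 6.948738) / (-0.016913) = 106.355090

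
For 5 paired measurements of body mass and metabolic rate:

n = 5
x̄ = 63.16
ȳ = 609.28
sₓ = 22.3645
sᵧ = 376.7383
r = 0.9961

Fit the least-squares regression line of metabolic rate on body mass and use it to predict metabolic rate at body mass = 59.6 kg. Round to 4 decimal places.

549.5444

b = r · sᵧ/sₓ = 0.9961 · 376.7383/22.3645 = 16.779674
a = ȳ − b·x̄ = 609.28 − 16.779674·63.16 = -450.524214
ŷ(59.6) = a + b·59.6 = -450.524214 + 16.779674·59.6 = 549.544360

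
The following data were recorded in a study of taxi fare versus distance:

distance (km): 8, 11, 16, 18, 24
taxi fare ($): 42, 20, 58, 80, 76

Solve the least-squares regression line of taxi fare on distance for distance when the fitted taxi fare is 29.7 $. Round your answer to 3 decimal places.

7.447

n = 5, Σx = 77, Σy = 276, Σxy = 4748, Σx² = 1341
Sxx = Σx² − (Σx)²/n = 1341 − 1185.8 = 155.2
Sxy = Σxy − (Σx)(Σy)/n = 4748 − 4250.4 = 497.6
b = Sxy/Sxx = 497.6/155.2 = 3.206186
a = ȳ − b·x̄ = 55.2 − 3.206186·15.4 = 5.824742
Set a + b·x = 29.7: x = (29.7 − 5.824742) / 3.206186 = 7.446624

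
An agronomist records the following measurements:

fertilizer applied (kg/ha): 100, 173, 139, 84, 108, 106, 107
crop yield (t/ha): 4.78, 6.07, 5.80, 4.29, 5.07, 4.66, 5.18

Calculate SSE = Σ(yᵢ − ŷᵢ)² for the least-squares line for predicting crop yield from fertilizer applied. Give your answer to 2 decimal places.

0.26

n = 7, Σx = 817, Σy = 35.85, Σxy = 4290.45, Σx² = 100655, Σy² = 185.9903
Sxx = Σx² − (Σx)²/n = 100655 − 95355.571429 = 5299.428571
Sxy = Σxy − (Σx)(Σy)/n = 4290.45 − 4184.207143 = 106.242857
Syy = Σy² − (Σy)²/n = 185.9903 − 183.603214 = 2.387086
b = Sxy/Sxx = 106.242857/5299.428571 = 0.020048
SSE = Syy − b·Sxy = 2.387086 − 0.020048·106.242857 = 0.257131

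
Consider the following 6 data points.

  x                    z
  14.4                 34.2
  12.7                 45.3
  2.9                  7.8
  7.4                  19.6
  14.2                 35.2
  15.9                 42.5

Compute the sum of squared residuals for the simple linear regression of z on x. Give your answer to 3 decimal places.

151.846

n = 6, Σx = 67.5, Σy = 184.6, Σxy = 2411.04, Σx² = 886.27, Σy² = 6712.02
Sxx = Σx² − (Σx)²/n = 886.27 − 759.375 = 126.895
Sxy = Σxy − (Σx)(Σy)/n = 2411.04 − 2076.75 = 334.29
Syy = Σy² − (Σy)²/n = 6712.02 − 5679.526667 = 1032.493333
b = Sxy/Sxx = 334.29/126.895 = 2.634383
SSE = Syy − b·Sxy = 1032.493333 − 2.634383·334.29 = 151.845521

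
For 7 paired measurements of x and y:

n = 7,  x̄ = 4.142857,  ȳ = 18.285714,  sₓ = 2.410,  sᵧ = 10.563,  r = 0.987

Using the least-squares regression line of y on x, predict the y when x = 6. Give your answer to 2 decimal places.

b = r · sᵧ/sₓ = 0.987 · 10.563/2.41 = 4.326009
a = ȳ − b·x̄ = 18.285714 − 4.326009·4.142857 = 0.363679
ŷ(6) = a + b·6 = 0.363679 + 4.326009·6 = 26.319731

26.32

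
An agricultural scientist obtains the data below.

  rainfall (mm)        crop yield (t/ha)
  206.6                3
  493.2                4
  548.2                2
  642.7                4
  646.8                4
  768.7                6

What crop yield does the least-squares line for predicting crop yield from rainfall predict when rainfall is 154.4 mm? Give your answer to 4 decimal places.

2.1669

n = 6, Σx = 3306.2, Σy = 23, Σxy = 13459.2, Σx² = 2008766.26
Sxx = Σx² − (Σx)²/n = 2008766.26 − 1821826.406667 = 186939.853333
Sxy = Σxy − (Σx)(Σy)/n = 13459.2 − 12673.766667 = 785.433333
b = Sxy/Sxx = 785.433333/186939.853333 = 0.004202
a = ȳ − b·x̄ = 3.833333 − 0.004202·551.033333 = 1.518150
ŷ(154.4) = a + b·154.4 = 1.518150 + 0.004202·154.4 = 2.166867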